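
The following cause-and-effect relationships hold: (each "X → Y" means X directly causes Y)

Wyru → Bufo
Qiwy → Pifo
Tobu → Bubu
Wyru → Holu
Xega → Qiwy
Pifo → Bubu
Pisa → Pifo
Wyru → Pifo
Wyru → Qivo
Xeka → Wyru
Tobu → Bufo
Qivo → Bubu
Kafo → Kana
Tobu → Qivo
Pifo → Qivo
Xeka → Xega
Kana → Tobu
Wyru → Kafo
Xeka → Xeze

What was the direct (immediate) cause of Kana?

Kafo

Upstream contributors include Xeka, Wyru, but only Kafo feeds directly into Kana.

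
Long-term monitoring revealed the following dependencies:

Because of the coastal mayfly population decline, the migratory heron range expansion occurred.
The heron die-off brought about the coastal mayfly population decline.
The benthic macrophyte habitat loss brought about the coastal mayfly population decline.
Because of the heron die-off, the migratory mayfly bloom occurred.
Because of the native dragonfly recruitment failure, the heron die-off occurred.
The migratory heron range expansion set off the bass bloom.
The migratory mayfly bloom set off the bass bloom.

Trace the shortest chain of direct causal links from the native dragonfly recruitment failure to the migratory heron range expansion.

the native dragonfly recruitment failure → the heron die-off → the coastal mayfly population decline → the migratory heron range expansion

the native dragonfly recruitment failure → the heron die-off
the heron die-off → the coastal mayfly population decline
the coastal mayfly population decline → the migratory heron range expansion
Length: 3 steps.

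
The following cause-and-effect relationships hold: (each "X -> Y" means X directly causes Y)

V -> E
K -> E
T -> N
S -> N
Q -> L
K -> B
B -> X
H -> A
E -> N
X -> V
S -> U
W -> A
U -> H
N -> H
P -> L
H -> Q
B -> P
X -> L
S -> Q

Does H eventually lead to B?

No

H leads to A, Q, L; B is not among them.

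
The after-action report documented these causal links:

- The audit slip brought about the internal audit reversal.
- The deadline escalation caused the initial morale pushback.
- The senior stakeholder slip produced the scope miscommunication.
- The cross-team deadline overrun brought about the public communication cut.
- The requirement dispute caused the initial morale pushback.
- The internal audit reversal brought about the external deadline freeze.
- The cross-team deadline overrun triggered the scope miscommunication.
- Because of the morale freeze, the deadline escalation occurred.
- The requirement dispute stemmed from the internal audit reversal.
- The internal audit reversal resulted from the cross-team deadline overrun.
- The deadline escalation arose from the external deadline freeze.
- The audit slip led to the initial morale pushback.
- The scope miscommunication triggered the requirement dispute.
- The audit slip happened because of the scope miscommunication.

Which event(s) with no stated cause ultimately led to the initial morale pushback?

the cross-team deadline overrun, the morale freeze, the senior stakeholder slip

Tracing upstream from the initial morale pushback: the initial morale pushback ← the audit slip ← the scope miscommunication ← the cross-team deadline overrun.
A separate upstream branch: the initial morale pushback ← the audit slip ← the scope miscommunication ← the senior stakeholder slip.
A separate upstream branch: the initial morale pushback ← the deadline escalation ← the morale freeze.
Each of those chain origins has no stated cause.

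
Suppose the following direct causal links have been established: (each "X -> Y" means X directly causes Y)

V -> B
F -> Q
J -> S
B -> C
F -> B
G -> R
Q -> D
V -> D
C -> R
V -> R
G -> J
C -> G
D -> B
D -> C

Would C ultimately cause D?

C leads to G, R, J, S; D is not among them.

No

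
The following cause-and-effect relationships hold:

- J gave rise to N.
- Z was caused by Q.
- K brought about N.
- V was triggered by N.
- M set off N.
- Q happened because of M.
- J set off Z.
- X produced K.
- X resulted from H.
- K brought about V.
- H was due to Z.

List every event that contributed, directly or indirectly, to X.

H, J, M, Q, Z

Immediate cause of X: H.
Further upstream: J, M, Q, Z.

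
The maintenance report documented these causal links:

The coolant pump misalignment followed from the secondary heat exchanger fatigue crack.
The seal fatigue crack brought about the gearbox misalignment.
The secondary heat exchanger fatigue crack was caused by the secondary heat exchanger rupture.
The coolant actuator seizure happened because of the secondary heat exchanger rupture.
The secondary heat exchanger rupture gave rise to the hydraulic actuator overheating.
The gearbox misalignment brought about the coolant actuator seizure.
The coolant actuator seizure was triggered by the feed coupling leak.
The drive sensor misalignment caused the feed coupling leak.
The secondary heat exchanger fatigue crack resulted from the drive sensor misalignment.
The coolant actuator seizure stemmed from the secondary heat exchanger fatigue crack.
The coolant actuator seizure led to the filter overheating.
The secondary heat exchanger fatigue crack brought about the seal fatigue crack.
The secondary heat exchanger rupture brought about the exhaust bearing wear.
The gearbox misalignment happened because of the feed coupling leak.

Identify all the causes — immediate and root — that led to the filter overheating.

Immediate cause of the filter overheating: the coolant actuator seizure.
Further upstream: the secondary heat exchanger rupture, the drive sensor misalignment, the feed coupling leak, the secondary heat exchanger fatigue crack, the seal fatigue crack, the gearbox misalignment.

the coolant actuator seizure, the drive sensor misalignment, the feed coupling leak, the gearbox misalignment, the seal fatigue crack, the secondary heat exchanger fatigue crack, the secondary heat exchanger rupture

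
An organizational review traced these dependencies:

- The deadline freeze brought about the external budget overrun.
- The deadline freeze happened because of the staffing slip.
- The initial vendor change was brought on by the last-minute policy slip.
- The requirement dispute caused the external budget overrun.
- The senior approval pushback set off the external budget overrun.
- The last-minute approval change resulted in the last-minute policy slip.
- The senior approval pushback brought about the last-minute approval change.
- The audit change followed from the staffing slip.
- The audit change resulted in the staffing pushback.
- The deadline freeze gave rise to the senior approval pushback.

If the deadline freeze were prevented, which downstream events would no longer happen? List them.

Downstream of the deadline freeze: the senior approval pushback, the external budget overrun, the last-minute approval change, the last-minute policy slip, the initial vendor change.
Of those, still caused via another path: the external budget overrun.
The remainder have no surviving cause.

the initial vendor change, the last-minute approval change, the last-minute policy slip, the senior approval pushback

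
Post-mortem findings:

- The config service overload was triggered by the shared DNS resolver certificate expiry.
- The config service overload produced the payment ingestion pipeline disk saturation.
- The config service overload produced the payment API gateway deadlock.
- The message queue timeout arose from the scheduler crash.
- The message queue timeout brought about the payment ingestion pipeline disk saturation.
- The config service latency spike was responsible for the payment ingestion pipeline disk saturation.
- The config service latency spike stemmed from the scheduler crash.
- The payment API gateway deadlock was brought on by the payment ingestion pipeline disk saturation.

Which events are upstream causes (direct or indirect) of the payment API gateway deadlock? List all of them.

the config service latency spike, the config service overload, the message queue timeout, the payment ingestion pipeline disk saturation, the scheduler crash, the shared DNS resolver certificate expiry

Immediate causes of the payment API gateway deadlock: the config service overload, the payment ingestion pipeline disk saturation.
Further upstream: the scheduler crash, the message queue timeout, the config service latency spike, the shared DNS resolver certificate expiry.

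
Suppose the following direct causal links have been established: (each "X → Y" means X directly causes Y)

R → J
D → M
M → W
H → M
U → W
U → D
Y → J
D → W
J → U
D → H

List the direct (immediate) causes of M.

Upstream contributors include R, J, U, Y, but only D, H feed directly into M.

D, H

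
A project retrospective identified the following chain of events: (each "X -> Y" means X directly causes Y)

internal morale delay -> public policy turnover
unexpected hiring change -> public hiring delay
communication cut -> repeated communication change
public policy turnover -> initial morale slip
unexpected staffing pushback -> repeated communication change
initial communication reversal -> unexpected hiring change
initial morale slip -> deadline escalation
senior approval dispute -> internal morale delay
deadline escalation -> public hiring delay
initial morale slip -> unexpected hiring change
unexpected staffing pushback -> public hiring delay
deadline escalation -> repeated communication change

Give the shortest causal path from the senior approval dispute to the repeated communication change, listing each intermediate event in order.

the senior approval dispute → the internal morale delay → the public policy turnover → the initial morale slip → the deadline escalation → the repeated communication change

the senior approval dispute → the internal morale delay
the internal morale delay → the public policy turnover
the public policy turnover → the initial morale slip
the initial morale slip → the deadline escalation
the deadline escalation → the repeated communication change
Length: 5 steps.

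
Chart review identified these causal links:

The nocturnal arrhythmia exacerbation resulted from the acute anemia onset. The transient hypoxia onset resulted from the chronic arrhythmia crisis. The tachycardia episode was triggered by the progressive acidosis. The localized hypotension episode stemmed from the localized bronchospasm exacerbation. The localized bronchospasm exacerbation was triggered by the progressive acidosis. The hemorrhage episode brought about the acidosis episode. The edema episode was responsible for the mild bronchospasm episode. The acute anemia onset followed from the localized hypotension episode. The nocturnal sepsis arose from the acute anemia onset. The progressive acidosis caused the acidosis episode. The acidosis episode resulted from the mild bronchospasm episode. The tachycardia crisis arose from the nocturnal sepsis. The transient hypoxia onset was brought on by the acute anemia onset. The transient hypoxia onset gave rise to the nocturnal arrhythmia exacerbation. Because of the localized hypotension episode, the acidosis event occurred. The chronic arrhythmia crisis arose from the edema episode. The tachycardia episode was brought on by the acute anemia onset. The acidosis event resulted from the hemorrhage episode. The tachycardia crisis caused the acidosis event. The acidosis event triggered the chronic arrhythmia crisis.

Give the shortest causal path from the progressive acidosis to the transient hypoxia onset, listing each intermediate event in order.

the progressive acidosis → the localized bronchospasm exacerbation
the localized bronchospasm exacerbation → the localized hypotension episode
the localized hypotension episode → the acute anemia onset
the acute anemia onset → the transient hypoxia onset
Length: 4 steps.

the progressive acidosis → the localized bronchospasm exacerbation → the localized hypotension episode → the acute anemia onset → the transient hypoxia onset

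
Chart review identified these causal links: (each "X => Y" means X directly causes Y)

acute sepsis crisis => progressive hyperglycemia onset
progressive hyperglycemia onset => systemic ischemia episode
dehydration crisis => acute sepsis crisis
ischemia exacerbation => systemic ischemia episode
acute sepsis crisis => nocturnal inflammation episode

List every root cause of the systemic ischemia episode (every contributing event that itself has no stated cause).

the dehydration crisis, the ischemia exacerbation

Tracing upstream from the systemic ischemia episode: the systemic ischemia episode ← the progressive hyperglycemia onset ← the acute sepsis crisis ← the dehydration crisis.
A separate upstream branch: the systemic ischemia episode ← the ischemia exacerbation.
Each of those chain origins has no stated cause.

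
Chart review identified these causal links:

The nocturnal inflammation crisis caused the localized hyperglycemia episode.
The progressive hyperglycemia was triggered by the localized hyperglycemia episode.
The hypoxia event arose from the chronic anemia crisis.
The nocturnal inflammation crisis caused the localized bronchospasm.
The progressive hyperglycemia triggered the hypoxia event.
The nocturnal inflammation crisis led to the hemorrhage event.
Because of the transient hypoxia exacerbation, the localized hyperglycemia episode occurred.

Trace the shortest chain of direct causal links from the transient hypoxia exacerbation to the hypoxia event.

the transient hypoxia exacerbation → the localized hyperglycemia episode → the progressive hyperglycemia → the hypoxia event

the transient hypoxia exacerbation → the localized hyperglycemia episode
the localized hyperglycemia episode → the progressive hyperglycemia
the progressive hyperglycemia → the hypoxia event
Length: 3 steps.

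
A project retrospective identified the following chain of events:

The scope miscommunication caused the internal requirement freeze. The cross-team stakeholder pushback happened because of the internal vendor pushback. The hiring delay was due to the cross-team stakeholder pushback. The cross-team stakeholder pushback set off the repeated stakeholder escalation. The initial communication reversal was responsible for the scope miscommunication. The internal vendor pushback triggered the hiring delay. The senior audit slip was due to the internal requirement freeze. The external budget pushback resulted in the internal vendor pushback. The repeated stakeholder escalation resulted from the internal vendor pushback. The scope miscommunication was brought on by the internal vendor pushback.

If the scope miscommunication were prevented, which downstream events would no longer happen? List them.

Downstream of the scope miscommunication: the internal requirement freeze, the senior audit slip.

the internal requirement freeze, the senior audit slip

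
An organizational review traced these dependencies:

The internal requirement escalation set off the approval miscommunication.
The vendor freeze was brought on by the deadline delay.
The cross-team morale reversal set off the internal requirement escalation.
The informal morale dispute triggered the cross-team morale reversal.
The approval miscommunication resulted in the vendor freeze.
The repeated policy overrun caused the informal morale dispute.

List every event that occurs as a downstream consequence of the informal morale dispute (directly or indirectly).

the approval miscommunication, the cross-team morale reversal, the internal requirement escalation, the vendor freeze

Direct effects: the cross-team morale reversal.
2 steps out: the internal requirement escalation.
3 steps out: the approval miscommunication.
4 steps out: the vendor freeze.
Not reachable from it: the deadline delay, the repeated policy overrun.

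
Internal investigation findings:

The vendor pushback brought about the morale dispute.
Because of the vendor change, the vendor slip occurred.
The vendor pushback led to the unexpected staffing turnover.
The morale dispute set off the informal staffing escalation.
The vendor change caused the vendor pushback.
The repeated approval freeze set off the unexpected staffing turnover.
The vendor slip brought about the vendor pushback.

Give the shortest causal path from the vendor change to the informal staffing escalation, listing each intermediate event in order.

the vendor change → the vendor pushback
the vendor pushback → the morale dispute
the morale dispute → the informal staffing escalation
Length: 3 steps.

the vendor change → the vendor pushback → the morale dispute → the informal staffing escalation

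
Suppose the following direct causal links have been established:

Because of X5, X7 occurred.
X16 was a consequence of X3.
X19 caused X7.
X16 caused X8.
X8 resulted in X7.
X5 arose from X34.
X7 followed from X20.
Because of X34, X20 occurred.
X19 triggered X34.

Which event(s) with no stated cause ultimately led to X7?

X19, X3

Tracing upstream from X7: X7 ← X19.
A separate upstream branch: X7 ← X8 ← X16 ← X3.
Each of those chain origins has no stated cause.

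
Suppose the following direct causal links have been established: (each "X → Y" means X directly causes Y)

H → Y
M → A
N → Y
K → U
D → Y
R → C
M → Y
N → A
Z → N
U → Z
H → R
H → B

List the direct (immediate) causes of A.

Upstream contributors include K, U, Z, but only M, N feed directly into A.

M, N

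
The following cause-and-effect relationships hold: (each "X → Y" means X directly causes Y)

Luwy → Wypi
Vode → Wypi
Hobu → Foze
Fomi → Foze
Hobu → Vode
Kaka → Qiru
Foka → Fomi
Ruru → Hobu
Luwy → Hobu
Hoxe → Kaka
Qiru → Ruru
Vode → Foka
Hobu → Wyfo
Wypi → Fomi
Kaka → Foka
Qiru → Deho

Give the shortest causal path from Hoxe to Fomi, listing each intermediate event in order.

Hoxe → Kaka
Kaka → Foka
Foka → Fomi
Length: 3 steps.

Hoxe → Kaka → Foka → Fomi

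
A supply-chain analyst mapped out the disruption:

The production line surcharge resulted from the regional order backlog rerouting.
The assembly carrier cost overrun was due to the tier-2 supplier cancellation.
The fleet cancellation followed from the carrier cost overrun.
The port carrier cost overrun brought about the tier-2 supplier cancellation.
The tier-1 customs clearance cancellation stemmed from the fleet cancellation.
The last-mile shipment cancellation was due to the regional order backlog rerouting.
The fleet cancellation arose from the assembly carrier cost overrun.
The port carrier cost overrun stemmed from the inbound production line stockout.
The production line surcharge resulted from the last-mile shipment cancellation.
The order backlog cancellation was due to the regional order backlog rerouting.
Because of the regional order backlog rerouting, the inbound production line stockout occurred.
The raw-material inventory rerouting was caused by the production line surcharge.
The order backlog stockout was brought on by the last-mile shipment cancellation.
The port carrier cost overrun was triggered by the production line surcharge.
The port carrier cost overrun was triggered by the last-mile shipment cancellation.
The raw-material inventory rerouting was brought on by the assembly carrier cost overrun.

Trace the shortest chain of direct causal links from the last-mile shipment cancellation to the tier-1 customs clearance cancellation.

the last-mile shipment cancellation → the port carrier cost overrun → the tier-2 supplier cancellation → the assembly carrier cost overrun → the fleet cancellation → the tier-1 customs clearance cancellation

the last-mile shipment cancellation → the port carrier cost overrun
the port carrier cost overrun → the tier-2 supplier cancellation
the tier-2 supplier cancellation → the assembly carrier cost overrun
the assembly carrier cost overrun → the fleet cancellation
the fleet cancellation → the tier-1 customs clearance cancellation
Length: 5 steps.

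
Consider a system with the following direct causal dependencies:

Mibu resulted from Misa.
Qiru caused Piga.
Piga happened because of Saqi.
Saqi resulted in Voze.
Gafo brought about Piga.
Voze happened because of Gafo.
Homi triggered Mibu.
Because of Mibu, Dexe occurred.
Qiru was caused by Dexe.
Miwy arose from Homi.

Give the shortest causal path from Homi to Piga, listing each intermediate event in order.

Homi → Mibu → Dexe → Qiru → Piga

Homi → Mibu
Mibu → Dexe
Dexe → Qiru
Qiru → Piga
Length: 4 steps.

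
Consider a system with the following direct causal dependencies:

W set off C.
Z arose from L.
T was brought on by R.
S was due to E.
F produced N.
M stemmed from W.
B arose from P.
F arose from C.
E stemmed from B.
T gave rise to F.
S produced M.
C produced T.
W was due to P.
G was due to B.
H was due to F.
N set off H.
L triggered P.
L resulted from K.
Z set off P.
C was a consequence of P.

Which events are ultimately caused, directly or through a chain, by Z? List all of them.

B, C, E, F, G, H, M, N, P, S, T, W

Direct effects: P.
2 steps out: W, C, B.
3 steps out: E, T, F, G, M.
4 steps out: S, N, H.
Not reachable from it: K, L, R.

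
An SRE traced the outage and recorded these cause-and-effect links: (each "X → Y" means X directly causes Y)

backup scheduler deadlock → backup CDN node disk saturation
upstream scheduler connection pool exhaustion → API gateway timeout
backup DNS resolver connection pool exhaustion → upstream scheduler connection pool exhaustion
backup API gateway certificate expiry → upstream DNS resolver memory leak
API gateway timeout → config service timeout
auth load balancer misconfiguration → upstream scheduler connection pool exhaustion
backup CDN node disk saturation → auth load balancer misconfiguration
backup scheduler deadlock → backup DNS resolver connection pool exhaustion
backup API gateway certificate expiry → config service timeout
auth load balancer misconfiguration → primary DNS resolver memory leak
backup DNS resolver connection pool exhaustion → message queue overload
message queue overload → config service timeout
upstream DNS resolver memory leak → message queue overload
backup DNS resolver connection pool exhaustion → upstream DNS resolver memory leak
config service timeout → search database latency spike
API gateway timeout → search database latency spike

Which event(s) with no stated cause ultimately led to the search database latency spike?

Tracing upstream from the search database latency spike: the search database latency spike ← the API gateway timeout ← the upstream scheduler connection pool exhaustion ← the backup DNS resolver connection pool exhaustion ← the backup scheduler deadlock.
A separate upstream branch: the search database latency spike ← the config service timeout ← the backup API gateway certificate expiry.
Each of those chain origins has no stated cause.

the backup API gateway certificate expiry, the backup scheduler deadlock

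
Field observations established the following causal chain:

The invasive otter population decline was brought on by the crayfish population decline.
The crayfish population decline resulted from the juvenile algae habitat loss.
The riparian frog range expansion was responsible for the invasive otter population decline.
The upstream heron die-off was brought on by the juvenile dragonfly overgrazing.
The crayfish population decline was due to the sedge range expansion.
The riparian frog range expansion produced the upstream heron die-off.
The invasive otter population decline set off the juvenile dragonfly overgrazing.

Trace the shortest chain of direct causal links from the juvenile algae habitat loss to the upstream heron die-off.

the juvenile algae habitat loss → the crayfish population decline
the crayfish population decline → the invasive otter population decline
the invasive otter population decline → the juvenile dragonfly overgrazing
the juvenile dragonfly overgrazing → the upstream heron die-off
Length: 4 steps.

the juvenile algae habitat loss → the crayfish population decline → the invasive otter population decline → the juvenile dragonfly overgrazing → the upstream heron die-off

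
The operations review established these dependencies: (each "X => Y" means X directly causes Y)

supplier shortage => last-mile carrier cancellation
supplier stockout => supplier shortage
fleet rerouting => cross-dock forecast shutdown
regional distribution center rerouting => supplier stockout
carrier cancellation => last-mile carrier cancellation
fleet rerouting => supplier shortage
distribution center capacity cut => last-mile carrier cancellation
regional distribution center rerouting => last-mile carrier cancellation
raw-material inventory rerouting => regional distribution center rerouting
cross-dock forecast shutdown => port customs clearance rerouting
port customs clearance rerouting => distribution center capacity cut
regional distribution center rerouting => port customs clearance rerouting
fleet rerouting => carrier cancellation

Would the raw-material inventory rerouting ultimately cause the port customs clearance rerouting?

There is a causal chain: the raw-material inventory rerouting → the regional distribution center rerouting → the port customs clearance rerouting.

Yes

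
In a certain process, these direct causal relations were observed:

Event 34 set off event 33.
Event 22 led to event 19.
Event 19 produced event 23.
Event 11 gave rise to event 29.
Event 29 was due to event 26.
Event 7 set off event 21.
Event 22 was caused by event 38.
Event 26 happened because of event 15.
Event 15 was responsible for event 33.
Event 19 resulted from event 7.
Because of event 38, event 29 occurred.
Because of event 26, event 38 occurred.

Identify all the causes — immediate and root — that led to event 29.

Immediate causes of event 29: event 26, event 38, event 11.
Further upstream: event 15.

event 11, event 15, event 26, event 38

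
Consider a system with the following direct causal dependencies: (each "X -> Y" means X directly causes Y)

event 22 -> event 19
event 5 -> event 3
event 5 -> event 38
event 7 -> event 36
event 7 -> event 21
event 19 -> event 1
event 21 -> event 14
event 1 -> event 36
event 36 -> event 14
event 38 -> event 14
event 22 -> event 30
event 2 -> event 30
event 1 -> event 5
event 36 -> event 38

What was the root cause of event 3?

Tracing upstream from event 3: event 3 ← event 5 ← event 1 ← event 19 ← event 22.
Event 22 has no stated cause, so it is the root.

event 22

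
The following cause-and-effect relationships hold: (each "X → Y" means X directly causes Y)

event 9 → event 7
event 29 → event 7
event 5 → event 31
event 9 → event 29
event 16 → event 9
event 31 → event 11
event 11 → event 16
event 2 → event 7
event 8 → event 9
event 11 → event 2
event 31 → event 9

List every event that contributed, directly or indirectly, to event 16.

event 11, event 31, event 5

Immediate cause of event 16: event 11.
Further upstream: event 5, event 31.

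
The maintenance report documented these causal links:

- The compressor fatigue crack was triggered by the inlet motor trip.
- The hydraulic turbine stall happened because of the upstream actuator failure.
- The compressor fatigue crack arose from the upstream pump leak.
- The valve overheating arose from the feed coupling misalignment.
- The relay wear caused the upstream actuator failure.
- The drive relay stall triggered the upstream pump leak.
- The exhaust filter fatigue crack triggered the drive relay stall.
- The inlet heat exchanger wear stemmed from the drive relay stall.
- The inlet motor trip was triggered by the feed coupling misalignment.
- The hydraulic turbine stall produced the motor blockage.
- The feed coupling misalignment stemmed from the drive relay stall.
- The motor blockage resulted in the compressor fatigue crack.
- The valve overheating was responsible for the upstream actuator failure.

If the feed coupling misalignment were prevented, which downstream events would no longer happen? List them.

the inlet motor trip, the valve overheating

Downstream of the feed coupling misalignment: the valve overheating, the inlet motor trip, the upstream actuator failure, the hydraulic turbine stall, the motor blockage, the compressor fatigue crack.
Of those, still caused via another path: the upstream actuator failure, the hydraulic turbine stall, the motor blockage, the compressor fatigue crack.
The remainder have no surviving cause.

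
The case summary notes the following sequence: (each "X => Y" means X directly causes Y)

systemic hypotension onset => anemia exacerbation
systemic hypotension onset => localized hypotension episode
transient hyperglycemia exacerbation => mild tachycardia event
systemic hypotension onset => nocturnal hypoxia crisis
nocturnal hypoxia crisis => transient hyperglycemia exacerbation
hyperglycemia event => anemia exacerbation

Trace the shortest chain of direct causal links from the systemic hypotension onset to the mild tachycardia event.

the systemic hypotension onset → the nocturnal hypoxia crisis → the transient hyperglycemia exacerbation → the mild tachycardia event

the systemic hypotension onset → the nocturnal hypoxia crisis
the nocturnal hypoxia crisis → the transient hyperglycemia exacerbation
the transient hyperglycemia exacerbation → the mild tachycardia event
Length: 3 steps.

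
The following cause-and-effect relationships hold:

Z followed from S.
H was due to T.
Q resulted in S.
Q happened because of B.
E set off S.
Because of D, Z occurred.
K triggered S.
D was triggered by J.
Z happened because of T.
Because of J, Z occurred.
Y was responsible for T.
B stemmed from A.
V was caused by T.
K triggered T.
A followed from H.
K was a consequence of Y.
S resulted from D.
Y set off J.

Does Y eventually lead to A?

Yes

There is a causal chain: Y → T → H → A.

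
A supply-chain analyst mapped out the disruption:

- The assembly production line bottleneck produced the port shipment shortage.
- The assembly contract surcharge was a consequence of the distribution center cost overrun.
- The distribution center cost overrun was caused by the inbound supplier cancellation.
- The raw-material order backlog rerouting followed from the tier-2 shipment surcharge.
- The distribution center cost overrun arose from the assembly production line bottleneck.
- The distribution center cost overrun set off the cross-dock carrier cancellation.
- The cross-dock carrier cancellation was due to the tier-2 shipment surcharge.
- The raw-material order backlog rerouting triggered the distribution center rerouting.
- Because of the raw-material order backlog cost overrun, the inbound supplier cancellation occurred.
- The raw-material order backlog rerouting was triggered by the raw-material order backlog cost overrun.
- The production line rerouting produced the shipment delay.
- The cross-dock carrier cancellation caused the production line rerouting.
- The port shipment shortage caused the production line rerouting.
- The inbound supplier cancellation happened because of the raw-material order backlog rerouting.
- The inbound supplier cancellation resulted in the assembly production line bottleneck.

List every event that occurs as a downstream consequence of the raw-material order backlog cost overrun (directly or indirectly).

Direct effects: the raw-material order backlog rerouting, the inbound supplier cancellation.
2 steps out: the assembly production line bottleneck, the distribution center rerouting, the distribution center cost overrun.
3 steps out: the port shipment shortage, the assembly contract surcharge, the cross-dock carrier cancellation.
4 steps out: the production line rerouting.
5 steps out: the shipment delay.
Not reachable from it: the tier-2 shipment surcharge.

the assembly contract surcharge, the assembly production line bottleneck, the cross-dock carrier cancellation, the distribution center cost overrun, the distribution center rerouting, the inbound supplier cancellation, the port shipment shortage, the production line rerouting, the raw-material order backlog rerouting, the shipment delay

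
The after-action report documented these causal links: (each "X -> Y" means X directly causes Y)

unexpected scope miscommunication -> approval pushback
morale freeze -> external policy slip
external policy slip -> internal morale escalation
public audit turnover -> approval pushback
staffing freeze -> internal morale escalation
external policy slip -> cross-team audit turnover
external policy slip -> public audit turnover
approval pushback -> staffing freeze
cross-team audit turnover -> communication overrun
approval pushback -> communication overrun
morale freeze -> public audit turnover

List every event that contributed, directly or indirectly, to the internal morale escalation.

the approval pushback, the external policy slip, the morale freeze, the public audit turnover, the staffing freeze, the unexpected scope miscommunication

Immediate causes of the internal morale escalation: the external policy slip, the staffing freeze.
Further upstream: the morale freeze, the public audit turnover, the approval pushback, the unexpected scope miscommunication.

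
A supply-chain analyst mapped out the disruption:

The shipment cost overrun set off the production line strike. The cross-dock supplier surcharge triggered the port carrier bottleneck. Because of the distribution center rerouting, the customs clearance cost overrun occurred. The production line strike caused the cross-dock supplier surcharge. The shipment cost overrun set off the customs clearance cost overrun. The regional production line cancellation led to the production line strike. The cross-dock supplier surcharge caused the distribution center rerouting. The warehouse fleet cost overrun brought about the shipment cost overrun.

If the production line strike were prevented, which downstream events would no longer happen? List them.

the cross-dock supplier surcharge, the distribution center rerouting, the port carrier bottleneck

Downstream of the production line strike: the cross-dock supplier surcharge, the distribution center rerouting, the port carrier bottleneck, the customs clearance cost overrun.
Of those, still caused via another path: the customs clearance cost overrun.
The remainder have no surviving cause.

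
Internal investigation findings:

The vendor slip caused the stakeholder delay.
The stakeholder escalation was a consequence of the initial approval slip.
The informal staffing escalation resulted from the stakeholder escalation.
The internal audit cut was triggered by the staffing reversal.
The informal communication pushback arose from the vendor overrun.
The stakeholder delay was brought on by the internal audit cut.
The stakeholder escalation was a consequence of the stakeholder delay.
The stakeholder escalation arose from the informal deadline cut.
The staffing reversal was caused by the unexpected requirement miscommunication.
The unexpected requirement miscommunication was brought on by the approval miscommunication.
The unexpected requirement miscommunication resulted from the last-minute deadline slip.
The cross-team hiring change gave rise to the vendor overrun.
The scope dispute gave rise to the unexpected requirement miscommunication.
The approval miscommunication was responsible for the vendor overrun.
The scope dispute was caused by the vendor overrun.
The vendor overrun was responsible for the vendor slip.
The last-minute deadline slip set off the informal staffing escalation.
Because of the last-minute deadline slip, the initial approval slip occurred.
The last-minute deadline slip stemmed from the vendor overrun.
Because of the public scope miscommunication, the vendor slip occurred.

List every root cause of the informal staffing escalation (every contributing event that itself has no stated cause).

the approval miscommunication, the cross-team hiring change, the informal deadline cut, the public scope miscommunication

Tracing upstream from the informal staffing escalation: the informal staffing escalation ← the last-minute deadline slip ← the vendor overrun ← the cross-team hiring change.
A separate upstream branch: the informal staffing escalation ← the last-minute deadline slip ← the vendor overrun ← the approval miscommunication.
A separate upstream branch: the informal staffing escalation ← the stakeholder escalation ← the stakeholder delay ← the vendor slip ← the public scope miscommunication.
A separate upstream branch: the informal staffing escalation ← the stakeholder escalation ← the informal deadline cut.
Each of those chain origins has no stated cause.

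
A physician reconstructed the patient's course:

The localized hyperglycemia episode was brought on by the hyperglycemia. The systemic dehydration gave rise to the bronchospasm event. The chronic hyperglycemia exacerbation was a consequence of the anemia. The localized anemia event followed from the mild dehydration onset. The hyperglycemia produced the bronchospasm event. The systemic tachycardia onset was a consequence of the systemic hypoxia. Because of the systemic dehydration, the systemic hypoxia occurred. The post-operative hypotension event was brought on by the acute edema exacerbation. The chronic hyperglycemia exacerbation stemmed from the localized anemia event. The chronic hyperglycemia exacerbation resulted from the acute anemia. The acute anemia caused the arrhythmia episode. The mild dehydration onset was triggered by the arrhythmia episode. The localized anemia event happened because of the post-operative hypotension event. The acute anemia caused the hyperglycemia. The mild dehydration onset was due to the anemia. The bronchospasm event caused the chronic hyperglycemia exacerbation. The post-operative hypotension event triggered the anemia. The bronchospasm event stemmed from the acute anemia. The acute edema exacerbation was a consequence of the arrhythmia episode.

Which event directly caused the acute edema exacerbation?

Upstream contributors include the acute anemia, but only the arrhythmia episode feeds directly into the acute edema exacerbation.

the arrhythmia episode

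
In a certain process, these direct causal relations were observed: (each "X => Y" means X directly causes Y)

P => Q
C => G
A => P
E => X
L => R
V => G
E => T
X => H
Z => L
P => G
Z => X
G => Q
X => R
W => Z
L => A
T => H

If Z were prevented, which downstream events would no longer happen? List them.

A, L, P

Downstream of Z: L, A, X, R, H, P, G, Q.
Of those, still caused via another path: X, R, H, G, Q.
The remainder have no surviving cause.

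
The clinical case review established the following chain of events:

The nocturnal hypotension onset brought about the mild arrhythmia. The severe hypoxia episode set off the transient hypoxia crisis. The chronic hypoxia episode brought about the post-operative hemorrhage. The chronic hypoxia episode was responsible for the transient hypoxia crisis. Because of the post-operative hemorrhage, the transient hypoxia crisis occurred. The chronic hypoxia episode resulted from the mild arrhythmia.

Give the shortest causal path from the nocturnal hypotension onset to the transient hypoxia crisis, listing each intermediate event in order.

the nocturnal hypotension onset → the mild arrhythmia
the mild arrhythmia → the chronic hypoxia episode
the chronic hypoxia episode → the transient hypoxia crisis
Length: 3 steps.

the nocturnal hypotension onset → the mild arrhythmia → the chronic hypoxia episode → the transient hypoxia crisis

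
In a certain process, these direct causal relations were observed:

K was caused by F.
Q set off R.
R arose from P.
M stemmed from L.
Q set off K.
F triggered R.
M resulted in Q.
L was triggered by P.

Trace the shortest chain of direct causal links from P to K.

P → L → M → Q → K

P → L
L → M
M → Q
Q → K
Length: 4 steps.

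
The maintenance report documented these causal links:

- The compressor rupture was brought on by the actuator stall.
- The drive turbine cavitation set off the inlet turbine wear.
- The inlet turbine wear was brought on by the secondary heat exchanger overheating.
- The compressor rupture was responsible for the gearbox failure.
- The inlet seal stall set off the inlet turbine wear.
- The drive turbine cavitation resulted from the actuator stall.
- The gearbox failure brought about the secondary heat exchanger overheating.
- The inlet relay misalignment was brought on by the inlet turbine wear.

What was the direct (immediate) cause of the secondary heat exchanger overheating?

the gearbox failure

Upstream contributors include the actuator stall, the compressor rupture, but only the gearbox failure feeds directly into the secondary heat exchanger overheating.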